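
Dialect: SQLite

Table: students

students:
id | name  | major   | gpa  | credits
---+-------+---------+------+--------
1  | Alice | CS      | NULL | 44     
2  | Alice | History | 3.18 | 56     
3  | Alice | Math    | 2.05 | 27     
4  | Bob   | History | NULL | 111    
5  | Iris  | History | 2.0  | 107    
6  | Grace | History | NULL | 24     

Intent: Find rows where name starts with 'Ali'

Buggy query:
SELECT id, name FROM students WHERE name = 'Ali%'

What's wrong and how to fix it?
Bug: '=' compares the literal string including the % character; pattern matching needs LIKE

Fix: Use LIKE for wildcard pattern matching

Corrected query:
SELECT id, name FROM students WHERE name LIKE 'Ali%'

Result:
id | name 
---+------
1  | Alice
2  | Alice
3  | Alice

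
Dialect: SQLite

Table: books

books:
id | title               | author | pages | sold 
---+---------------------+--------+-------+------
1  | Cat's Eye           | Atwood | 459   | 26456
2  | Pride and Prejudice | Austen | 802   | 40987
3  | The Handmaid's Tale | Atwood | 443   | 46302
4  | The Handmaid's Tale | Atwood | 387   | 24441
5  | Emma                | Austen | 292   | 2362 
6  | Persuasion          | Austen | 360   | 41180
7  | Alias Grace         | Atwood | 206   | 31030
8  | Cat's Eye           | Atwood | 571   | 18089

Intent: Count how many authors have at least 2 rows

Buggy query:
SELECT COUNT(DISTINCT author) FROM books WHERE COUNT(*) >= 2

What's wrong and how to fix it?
Bug: COUNT(*) cannot appear in WHERE; the per-group count doesn't exist yet

Fix: Use a subquery that GROUPs and filters with HAVING, then count its rows

Corrected query:
SELECT COUNT(*) FROM (SELECT author FROM books GROUP BY author HAVING COUNT(*) >= 2)

Result:
COUNT(*)
--------
2       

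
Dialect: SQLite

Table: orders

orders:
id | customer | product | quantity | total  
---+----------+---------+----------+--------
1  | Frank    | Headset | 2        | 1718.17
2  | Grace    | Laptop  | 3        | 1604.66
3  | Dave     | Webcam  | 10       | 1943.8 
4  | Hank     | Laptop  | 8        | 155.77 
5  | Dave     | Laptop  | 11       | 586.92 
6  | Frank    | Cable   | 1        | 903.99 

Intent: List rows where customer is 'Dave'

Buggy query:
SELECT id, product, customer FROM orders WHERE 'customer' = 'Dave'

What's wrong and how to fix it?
Bug: Single quotes denote string literals in SQL; the column name is being compared as a constant string

Fix: Remove the quotes around the column name (or use double quotes for an identifier)

Corrected query:
SELECT id, product, customer FROM orders WHERE customer = 'Dave'

Result:
id | product | customer
---+---------+---------
3  | Webcam  | Dave    
5  | Laptop  | Dave    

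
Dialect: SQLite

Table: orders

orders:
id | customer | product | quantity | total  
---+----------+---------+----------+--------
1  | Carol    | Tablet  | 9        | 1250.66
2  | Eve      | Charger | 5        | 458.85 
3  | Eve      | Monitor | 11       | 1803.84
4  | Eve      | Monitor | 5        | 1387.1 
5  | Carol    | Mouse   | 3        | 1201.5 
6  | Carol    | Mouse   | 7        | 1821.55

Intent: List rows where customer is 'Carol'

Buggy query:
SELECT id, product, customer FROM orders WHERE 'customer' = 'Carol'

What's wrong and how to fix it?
Bug: 'customer' in single quotes is a string literal, not the column; the comparison is literal-vs-literal and never true

Fix: Remove the quotes around the column name (or use double quotes for an identifier)

Corrected query:
SELECT id, product, customer FROM orders WHERE customer = 'Carol'

Result:
id | product | customer
---+---------+---------
1  | Tablet  | Carol   
5  | Mouse   | Carol   
6  | Mouse   | Carol   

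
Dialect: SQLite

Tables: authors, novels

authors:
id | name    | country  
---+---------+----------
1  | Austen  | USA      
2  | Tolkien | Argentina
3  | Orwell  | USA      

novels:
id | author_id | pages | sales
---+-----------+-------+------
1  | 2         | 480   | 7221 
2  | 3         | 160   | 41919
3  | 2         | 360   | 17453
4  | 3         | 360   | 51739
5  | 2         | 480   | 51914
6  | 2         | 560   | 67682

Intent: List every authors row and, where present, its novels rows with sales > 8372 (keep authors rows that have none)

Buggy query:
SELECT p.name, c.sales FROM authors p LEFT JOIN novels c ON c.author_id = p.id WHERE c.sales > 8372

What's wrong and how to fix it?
Bug: Filtering c.sales in WHERE discards the NULL rows produced by LEFT JOIN, turning it into an inner join

Fix: Put 'c.sales > 8372' in the JOIN's ON clause instead of WHERE

Corrected query:
SELECT p.name, c.sales FROM authors p LEFT JOIN novels c ON c.author_id = p.id AND c.sales > 8372

Result:
name    | sales
--------+------
Austen  | NULL 
Tolkien | 17453
Tolkien | 51914
Tolkien | 67682
Orwell  | 41919
Orwell  | 51739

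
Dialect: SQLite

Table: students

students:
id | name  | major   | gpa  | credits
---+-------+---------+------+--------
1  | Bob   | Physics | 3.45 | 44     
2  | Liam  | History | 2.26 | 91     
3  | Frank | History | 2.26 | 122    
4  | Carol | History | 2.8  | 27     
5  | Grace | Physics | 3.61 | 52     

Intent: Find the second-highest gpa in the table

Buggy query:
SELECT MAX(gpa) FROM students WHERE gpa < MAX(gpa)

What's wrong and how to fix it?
Bug: MAX(gpa) on the right of the comparison is an aggregate-in-WHERE error

Fix: Put the inner MAX in a scalar subquery

Corrected query:
SELECT MAX(gpa) FROM students WHERE gpa < (SELECT MAX(gpa) FROM students)

Result:
MAX(gpa)
--------
3.45    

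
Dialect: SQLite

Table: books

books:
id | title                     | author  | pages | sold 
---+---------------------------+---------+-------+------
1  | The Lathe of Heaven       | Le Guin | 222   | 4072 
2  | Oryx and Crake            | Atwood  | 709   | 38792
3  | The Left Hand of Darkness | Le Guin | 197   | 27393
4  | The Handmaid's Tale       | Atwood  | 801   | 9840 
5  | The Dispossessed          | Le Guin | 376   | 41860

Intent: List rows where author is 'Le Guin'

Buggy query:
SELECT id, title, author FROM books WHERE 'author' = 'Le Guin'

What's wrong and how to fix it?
Bug: 'author' in single quotes is a string literal, not the column; the comparison is literal-vs-literal and never true

Fix: Remove the quotes around the column name (or use double quotes for an identifier)

Corrected query:
SELECT id, title, author FROM books WHERE author = 'Le Guin'

Result:
id | title                     | author 
---+---------------------------+--------
1  | The Lathe of Heaven       | Le Guin
3  | The Left Hand of Darkness | Le Guin
5  | The Dispossessed          | Le Guin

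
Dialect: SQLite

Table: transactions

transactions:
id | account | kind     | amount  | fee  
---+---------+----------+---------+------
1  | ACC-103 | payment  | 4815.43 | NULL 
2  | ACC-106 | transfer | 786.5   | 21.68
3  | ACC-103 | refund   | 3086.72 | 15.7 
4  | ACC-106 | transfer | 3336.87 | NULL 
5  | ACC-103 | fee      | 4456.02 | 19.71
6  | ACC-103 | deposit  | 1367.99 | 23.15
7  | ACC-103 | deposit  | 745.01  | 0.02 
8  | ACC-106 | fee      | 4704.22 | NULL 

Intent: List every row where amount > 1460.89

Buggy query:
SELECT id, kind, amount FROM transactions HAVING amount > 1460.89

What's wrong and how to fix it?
Bug: This is a non-aggregate query (no GROUP BY, no aggregates), so in SQLite the HAVING clause is invalid here; a row-level condition belongs in WHERE

Fix: Replace HAVING with WHERE since the condition applies to individual rows

Corrected query:
SELECT id, kind, amount FROM transactions WHERE amount > 1460.89

Result:
id | kind     | amount 
---+----------+--------
1  | payment  | 4815.43
3  | refund   | 3086.72
4  | transfer | 3336.87
5  | fee      | 4456.02
8  | fee      | 4704.22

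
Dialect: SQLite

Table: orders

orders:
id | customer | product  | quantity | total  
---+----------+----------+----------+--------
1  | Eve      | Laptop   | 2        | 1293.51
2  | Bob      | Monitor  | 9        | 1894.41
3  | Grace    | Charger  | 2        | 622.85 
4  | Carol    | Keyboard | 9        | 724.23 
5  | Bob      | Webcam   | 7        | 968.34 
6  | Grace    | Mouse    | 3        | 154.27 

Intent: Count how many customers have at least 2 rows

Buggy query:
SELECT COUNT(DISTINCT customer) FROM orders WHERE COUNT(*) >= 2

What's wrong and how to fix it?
Bug: COUNT(*) cannot appear in WHERE; the per-group count doesn't exist yet

Fix: Group first with HAVING COUNT(*) >= 2, then COUNT the resulting groups

Corrected query:
SELECT COUNT(*) FROM (SELECT customer FROM orders GROUP BY customer HAVING COUNT(*) >= 2)

Result:
COUNT(*)
--------
2       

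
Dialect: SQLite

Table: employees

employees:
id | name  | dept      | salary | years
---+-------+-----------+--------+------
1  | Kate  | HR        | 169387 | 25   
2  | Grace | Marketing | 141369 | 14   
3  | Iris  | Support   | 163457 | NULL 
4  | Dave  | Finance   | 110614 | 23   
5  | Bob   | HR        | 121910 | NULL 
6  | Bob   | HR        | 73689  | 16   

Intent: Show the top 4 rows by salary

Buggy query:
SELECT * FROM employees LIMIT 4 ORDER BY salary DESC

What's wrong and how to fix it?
Bug: LIMIT must come after ORDER BY

Fix: Swap the clauses: ORDER BY first, then LIMIT

Corrected query:
SELECT * FROM employees ORDER BY salary DESC LIMIT 4

Result:
id | name  | dept      | salary | years
---+-------+-----------+--------+------
1  | Kate  | HR        | 169387 | 25   
3  | Iris  | Support   | 163457 | NULL 
2  | Grace | Marketing | 141369 | 14   
5  | Bob   | HR        | 121910 | NULL 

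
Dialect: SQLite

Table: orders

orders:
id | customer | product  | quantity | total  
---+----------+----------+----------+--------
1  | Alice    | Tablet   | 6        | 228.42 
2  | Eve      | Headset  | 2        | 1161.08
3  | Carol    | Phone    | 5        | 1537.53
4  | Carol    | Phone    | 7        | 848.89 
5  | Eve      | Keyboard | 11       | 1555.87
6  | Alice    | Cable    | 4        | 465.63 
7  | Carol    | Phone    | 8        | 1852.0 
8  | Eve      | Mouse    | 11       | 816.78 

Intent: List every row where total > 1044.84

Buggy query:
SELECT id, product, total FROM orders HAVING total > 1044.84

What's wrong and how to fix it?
Bug: This is a non-aggregate query (no GROUP BY, no aggregates), so in SQLite the HAVING clause is invalid here; a row-level condition belongs in WHERE

Fix: Replace HAVING with WHERE since the condition applies to individual rows

Corrected query:
SELECT id, product, total FROM orders WHERE total > 1044.84

Result:
id | product  | total  
---+----------+--------
2  | Headset  | 1161.08
3  | Phone    | 1537.53
5  | Keyboard | 1555.87
7  | Phone    | 1852   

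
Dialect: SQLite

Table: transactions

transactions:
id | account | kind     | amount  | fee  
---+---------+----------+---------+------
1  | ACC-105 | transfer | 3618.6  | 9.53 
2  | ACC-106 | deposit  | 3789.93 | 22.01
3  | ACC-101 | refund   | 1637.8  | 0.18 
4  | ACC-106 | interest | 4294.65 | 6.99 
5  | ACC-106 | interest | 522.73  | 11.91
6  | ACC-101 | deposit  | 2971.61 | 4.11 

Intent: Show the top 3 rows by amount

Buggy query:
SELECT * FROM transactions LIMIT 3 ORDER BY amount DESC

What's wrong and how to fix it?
Bug: LIMIT must come after ORDER BY

Fix: Sort with ORDER BY, then apply LIMIT

Corrected query:
SELECT * FROM transactions ORDER BY amount DESC LIMIT 3

Result:
id | account | kind     | amount  | fee  
---+---------+----------+---------+------
4  | ACC-106 | interest | 4294.65 | 6.99 
2  | ACC-106 | deposit  | 3789.93 | 22.01
1  | ACC-105 | transfer | 3618.6  | 9.53 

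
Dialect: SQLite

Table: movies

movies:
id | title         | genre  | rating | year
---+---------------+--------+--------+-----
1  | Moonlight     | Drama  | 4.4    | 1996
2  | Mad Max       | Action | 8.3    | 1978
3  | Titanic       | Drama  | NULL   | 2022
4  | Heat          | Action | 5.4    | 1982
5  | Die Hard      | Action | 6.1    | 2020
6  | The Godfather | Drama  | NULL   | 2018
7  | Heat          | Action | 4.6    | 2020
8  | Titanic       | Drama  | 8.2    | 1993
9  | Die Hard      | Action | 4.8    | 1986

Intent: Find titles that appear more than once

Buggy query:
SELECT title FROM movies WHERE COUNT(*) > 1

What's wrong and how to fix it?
Bug: WHERE can't reference COUNT(*); aggregates are computed after WHERE

Fix: Group first, then use HAVING for the count condition

Corrected query:
SELECT title FROM movies GROUP BY title HAVING COUNT(*) > 1

Result:
title   
--------
Die Hard
Heat    
Titanic 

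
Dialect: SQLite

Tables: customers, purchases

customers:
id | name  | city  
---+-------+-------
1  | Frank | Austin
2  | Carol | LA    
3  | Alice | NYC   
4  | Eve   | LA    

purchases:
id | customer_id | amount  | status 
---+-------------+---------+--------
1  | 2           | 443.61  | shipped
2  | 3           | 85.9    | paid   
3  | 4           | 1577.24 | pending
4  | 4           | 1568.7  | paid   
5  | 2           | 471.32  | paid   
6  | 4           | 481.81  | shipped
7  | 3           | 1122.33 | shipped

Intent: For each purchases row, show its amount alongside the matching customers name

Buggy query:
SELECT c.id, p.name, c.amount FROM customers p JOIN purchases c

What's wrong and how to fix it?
Bug: Missing join condition: each purchases row is matched to all customers rows instead of just its own

Fix: Specify the join condition linking the foreign key to the parent id

Corrected query:
SELECT c.id, p.name, c.amount FROM customers p JOIN purchases c ON c.customer_id = p.id

Result:
id | name  | amount 
---+-------+--------
1  | Carol | 443.61 
2  | Alice | 85.9   
3  | Eve   | 1577.24
4  | Eve   | 1568.7 
5  | Carol | 471.32 
6  | Eve   | 481.81 
7  | Alice | 1122.33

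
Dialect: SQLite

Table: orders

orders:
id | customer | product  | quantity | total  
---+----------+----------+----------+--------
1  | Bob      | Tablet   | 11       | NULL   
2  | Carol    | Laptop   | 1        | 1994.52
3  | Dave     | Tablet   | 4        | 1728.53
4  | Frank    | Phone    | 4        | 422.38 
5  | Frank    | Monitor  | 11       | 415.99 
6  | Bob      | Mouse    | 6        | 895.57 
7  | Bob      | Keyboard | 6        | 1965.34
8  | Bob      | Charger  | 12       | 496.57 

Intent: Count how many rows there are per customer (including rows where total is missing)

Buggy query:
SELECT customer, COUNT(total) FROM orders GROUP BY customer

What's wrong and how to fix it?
Bug: COUNT(column) counts non-NULL values only; rows with NULL total aren't counted

Fix: Use COUNT(*) to count all rows regardless of NULL

Corrected query:
SELECT customer, COUNT(*) FROM orders GROUP BY customer

Result:
customer | COUNT(*)
---------+---------
Bob      | 4       
Carol    | 1       
Dave     | 1       
Frank    | 2       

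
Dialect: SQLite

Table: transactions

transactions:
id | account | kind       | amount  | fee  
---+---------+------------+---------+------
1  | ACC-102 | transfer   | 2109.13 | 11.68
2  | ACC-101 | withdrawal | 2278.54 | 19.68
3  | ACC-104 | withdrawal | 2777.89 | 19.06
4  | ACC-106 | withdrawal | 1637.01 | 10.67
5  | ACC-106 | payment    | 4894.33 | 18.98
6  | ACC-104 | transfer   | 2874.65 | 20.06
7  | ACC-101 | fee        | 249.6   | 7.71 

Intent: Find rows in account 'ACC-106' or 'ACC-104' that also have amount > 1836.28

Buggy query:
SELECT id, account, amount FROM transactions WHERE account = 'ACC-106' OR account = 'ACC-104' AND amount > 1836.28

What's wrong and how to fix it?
Bug: Without parentheses, AND is evaluated before OR, so the amount filter only applies to the 'ACC-104' branch

Fix: Group the OR with parentheses (or use IN), then AND the threshold

Corrected query:
SELECT id, account, amount FROM transactions WHERE (account = 'ACC-106' OR account = 'ACC-104') AND amount > 1836.28

Result:
id | account | amount 
---+---------+--------
3  | ACC-104 | 2777.89
5  | ACC-106 | 4894.33
6  | ACC-104 | 2874.65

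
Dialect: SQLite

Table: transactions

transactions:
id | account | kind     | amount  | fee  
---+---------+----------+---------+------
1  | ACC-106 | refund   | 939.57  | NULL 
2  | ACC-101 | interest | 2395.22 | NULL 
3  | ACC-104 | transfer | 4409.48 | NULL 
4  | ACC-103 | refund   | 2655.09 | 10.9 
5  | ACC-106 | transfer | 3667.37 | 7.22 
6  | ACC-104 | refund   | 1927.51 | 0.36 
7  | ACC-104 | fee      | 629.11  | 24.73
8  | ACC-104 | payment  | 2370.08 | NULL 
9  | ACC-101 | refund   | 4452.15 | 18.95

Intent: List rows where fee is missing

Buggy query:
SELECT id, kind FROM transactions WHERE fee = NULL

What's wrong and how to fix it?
Bug: '= NULL' is always unknown in SQL three-valued logic, so no rows match

Fix: Replace '= NULL' with 'IS NULL'

Corrected query:
SELECT id, kind FROM transactions WHERE fee IS NULL

Result:
id | kind    
---+---------
1  | refund  
2  | interest
3  | transfer
8  | payment 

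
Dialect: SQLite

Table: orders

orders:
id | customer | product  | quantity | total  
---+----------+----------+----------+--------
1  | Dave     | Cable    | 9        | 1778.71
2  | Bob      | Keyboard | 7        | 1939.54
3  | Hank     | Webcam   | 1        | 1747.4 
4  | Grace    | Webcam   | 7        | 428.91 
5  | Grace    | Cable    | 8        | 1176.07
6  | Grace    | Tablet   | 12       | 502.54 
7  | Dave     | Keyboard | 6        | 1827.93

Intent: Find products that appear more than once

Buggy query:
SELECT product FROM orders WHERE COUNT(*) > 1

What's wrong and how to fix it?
Bug: WHERE can't reference COUNT(*); aggregates are computed after WHERE

Fix: GROUP BY product, then filter groups with HAVING COUNT(*) > 1

Corrected query:
SELECT product FROM orders GROUP BY product HAVING COUNT(*) > 1

Result:
product 
--------
Cable   
Keyboard
Webcam  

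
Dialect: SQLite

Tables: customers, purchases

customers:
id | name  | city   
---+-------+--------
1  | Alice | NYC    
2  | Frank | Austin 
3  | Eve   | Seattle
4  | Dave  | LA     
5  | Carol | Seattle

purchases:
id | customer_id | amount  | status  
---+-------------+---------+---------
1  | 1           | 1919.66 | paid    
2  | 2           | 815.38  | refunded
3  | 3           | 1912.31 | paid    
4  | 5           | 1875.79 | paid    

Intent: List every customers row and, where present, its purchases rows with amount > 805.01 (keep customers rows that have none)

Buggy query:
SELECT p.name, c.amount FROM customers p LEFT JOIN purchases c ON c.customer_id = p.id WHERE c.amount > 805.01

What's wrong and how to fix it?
Bug: Filtering c.amount in WHERE discards the NULL rows produced by LEFT JOIN, turning it into an inner join

Fix: Move the right-table condition into the ON clause so unmatched parents are kept

Corrected query:
SELECT p.name, c.amount FROM customers p LEFT JOIN purchases c ON c.customer_id = p.id AND c.amount > 805.01

Result:
name  | amount 
------+--------
Alice | 1919.66
Frank | 815.38 
Eve   | 1912.31
Dave  | NULL   
Carol | 1875.79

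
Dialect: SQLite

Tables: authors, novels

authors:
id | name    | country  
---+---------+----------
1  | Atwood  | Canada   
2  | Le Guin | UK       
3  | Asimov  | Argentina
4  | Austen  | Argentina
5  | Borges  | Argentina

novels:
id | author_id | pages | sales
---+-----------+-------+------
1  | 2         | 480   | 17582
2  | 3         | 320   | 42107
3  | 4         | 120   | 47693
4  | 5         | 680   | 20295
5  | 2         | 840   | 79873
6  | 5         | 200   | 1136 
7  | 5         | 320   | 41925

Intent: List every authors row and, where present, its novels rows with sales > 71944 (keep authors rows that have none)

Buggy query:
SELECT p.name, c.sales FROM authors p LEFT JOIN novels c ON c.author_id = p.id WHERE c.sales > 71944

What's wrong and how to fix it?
Bug: A WHERE condition on the right-hand table after LEFT JOIN drops unmatched parents

Fix: Move the right-table condition into the ON clause so unmatched parents are kept

Corrected query:
SELECT p.name, c.sales FROM authors p LEFT JOIN novels c ON c.author_id = p.id AND c.sales > 71944

Result:
name    | sales
--------+------
Atwood  | NULL 
Le Guin | 79873
Asimov  | NULL 
Austen  | NULL 
Borges  | NULL 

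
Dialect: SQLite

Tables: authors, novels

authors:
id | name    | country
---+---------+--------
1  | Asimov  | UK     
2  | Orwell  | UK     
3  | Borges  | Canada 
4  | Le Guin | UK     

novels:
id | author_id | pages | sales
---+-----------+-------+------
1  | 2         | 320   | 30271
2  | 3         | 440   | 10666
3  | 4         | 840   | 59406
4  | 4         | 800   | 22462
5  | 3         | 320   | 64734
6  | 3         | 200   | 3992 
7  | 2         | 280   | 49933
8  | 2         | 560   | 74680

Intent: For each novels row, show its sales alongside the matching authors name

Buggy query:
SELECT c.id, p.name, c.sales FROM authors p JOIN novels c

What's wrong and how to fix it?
Bug: JOIN with no ON clause produces a cartesian product; every novels row pairs with every authors row

Fix: Specify the join condition linking the foreign key to the parent id

Corrected query:
SELECT c.id, p.name, c.sales FROM authors p JOIN novels c ON c.author_id = p.id

Result:
id | name    | sales
---+---------+------
1  | Orwell  | 30271
2  | Borges  | 10666
3  | Le Guin | 59406
4  | Le Guin | 22462
5  | Borges  | 64734
6  | Borges  | 3992 
7  | Orwell  | 49933
8  | Orwell  | 74680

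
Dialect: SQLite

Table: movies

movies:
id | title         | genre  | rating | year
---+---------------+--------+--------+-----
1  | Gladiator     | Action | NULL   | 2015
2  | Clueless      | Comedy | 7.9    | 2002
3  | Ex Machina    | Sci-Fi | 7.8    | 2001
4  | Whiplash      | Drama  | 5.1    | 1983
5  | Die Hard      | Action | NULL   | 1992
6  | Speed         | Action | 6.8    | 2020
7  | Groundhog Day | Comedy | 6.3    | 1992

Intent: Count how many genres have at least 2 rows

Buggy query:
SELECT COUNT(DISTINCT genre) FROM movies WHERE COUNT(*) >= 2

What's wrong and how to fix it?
Bug: WHERE filters individual rows, not groups, so a group-level COUNT is invalid there

Fix: Use a subquery that GROUPs and filters with HAVING, then count its rows

Corrected query:
SELECT COUNT(*) FROM (SELECT genre FROM movies GROUP BY genre HAVING COUNT(*) >= 2)

Result:
COUNT(*)
--------
2       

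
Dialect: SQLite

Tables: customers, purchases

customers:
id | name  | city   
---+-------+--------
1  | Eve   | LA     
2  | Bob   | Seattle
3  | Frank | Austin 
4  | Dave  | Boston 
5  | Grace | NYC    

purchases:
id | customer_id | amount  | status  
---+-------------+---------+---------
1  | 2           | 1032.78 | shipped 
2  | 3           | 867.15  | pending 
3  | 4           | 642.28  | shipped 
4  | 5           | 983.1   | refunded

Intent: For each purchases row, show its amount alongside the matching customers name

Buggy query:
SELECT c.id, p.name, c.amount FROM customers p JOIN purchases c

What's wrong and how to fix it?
Bug: Missing join condition: each purchases row is matched to all customers rows instead of just its own

Fix: Add ON c.customer_id = p.id to the JOIN

Corrected query:
SELECT c.id, p.name, c.amount FROM customers p JOIN purchases c ON c.customer_id = p.id

Result:
id | name  | amount 
---+-------+--------
1  | Bob   | 1032.78
2  | Frank | 867.15 
3  | Dave  | 642.28 
4  | Grace | 983.1  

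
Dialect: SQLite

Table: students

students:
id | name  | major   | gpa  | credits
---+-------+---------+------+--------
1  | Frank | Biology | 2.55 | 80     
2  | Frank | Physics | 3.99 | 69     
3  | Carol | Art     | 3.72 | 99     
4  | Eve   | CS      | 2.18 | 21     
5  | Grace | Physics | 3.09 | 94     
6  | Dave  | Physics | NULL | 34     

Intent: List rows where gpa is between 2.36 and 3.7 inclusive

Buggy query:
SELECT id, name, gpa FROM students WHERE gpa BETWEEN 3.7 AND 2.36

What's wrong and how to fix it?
Bug: The bounds are reversed; BETWEEN a AND b requires a <= b to match anything

Fix: Write BETWEEN 2.36 AND 3.7

Corrected query:
SELECT id, name, gpa FROM students WHERE gpa BETWEEN 2.36 AND 3.7

Result:
id | name  | gpa 
---+-------+-----
1  | Frank | 2.55
5  | Grace | 3.09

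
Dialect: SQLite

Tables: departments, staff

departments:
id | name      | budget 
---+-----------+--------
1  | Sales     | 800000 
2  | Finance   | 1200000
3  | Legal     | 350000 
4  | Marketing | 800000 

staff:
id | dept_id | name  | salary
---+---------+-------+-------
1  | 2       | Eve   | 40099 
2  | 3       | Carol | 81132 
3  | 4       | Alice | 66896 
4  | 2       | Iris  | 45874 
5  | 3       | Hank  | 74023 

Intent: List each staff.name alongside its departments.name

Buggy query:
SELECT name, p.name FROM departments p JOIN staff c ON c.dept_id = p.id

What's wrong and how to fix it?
Bug: Both tables have a 'name' column; the unqualified reference is ambiguous

Fix: Prefix ambiguous columns with the table alias

Corrected query:
SELECT c.name, p.name FROM departments p JOIN staff c ON c.dept_id = p.id

Result:
name  | name     
------+----------
Eve   | Finance  
Carol | Legal    
Alice | Marketing
Iris  | Finance  
Hank  | Legal    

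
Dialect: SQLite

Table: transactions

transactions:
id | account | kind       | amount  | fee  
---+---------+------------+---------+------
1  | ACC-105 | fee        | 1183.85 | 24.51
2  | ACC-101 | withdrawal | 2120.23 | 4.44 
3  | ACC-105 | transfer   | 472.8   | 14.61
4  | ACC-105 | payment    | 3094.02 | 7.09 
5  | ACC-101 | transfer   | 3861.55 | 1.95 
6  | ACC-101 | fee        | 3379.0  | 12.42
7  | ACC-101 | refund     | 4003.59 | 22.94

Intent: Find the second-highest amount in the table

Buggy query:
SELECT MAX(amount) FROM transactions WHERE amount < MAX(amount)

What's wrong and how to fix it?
Bug: MAX(amount) on the right of the comparison is an aggregate-in-WHERE error

Fix: Compute the overall MAX in a subquery, then take MAX of rows below it

Corrected query:
SELECT MAX(amount) FROM transactions WHERE amount < (SELECT MAX(amount) FROM transactions)

Result:
MAX(amount)
-----------
3861.55    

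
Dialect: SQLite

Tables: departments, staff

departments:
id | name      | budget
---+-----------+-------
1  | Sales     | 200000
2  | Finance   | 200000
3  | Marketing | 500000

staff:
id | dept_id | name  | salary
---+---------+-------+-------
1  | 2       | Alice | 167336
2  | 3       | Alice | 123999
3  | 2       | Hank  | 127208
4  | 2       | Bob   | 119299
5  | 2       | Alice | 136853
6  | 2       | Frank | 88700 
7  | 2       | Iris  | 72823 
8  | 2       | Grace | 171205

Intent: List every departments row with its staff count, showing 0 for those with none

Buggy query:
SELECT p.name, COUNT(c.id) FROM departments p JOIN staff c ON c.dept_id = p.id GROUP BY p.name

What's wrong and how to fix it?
Bug: INNER JOIN drops departments rows that have no matching staff rows

Fix: Switch to LEFT JOIN to retain unmatched parent rows

Corrected query:
SELECT p.name, COUNT(c.id) FROM departments p LEFT JOIN staff c ON c.dept_id = p.id GROUP BY p.name

Result:
name      | COUNT(c.id)
----------+------------
Finance   | 7          
Marketing | 1          
Sales     | 0          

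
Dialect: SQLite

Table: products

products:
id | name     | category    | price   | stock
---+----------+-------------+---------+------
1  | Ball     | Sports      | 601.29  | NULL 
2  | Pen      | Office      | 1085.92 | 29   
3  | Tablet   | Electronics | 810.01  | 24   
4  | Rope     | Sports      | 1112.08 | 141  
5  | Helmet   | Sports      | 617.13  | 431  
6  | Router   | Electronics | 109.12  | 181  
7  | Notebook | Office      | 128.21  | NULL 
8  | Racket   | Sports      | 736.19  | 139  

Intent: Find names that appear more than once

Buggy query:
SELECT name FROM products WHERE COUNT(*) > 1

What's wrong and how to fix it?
Bug: WHERE can't reference COUNT(*); aggregates are computed after WHERE

Fix: GROUP BY name, then filter groups with HAVING COUNT(*) > 1

Corrected query:
SELECT name FROM products GROUP BY name HAVING COUNT(*) > 1

Result:
(no rows)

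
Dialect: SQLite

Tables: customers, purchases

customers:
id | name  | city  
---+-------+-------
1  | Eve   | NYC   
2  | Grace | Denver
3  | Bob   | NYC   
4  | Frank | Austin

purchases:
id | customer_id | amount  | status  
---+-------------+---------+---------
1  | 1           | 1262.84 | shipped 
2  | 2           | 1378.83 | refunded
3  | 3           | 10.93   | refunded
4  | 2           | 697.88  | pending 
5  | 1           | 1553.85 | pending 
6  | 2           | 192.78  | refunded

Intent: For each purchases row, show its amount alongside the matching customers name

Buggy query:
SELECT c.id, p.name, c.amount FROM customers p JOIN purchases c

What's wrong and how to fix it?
Bug: Missing join condition: each purchases row is matched to all customers rows instead of just its own

Fix: Specify the join condition linking the foreign key to the parent id

Corrected query:
SELECT c.id, p.name, c.amount FROM customers p JOIN purchases c ON c.customer_id = p.id

Result:
id | name  | amount 
---+-------+--------
1  | Eve   | 1262.84
2  | Grace | 1378.83
3  | Bob   | 10.93  
4  | Grace | 697.88 
5  | Eve   | 1553.85
6  | Grace | 192.78 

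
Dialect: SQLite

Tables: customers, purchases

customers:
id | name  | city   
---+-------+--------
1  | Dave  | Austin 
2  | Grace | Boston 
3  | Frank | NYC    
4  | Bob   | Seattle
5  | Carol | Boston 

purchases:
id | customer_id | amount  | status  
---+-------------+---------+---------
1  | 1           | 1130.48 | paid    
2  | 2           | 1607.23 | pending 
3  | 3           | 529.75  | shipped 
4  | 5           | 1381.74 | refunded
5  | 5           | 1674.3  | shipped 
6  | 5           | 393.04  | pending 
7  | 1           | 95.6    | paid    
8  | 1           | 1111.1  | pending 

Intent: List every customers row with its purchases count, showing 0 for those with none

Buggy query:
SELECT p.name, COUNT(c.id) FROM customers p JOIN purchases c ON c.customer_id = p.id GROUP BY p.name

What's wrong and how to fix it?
Bug: INNER JOIN drops customers rows that have no matching purchases rows

Fix: Switch to LEFT JOIN to retain unmatched parent rows

Corrected query:
SELECT p.name, COUNT(c.id) FROM customers p LEFT JOIN purchases c ON c.customer_id = p.id GROUP BY p.name

Result:
name  | COUNT(c.id)
------+------------
Bob   | 0          
Carol | 3          
Dave  | 3          
Frank | 1          
Grace | 1          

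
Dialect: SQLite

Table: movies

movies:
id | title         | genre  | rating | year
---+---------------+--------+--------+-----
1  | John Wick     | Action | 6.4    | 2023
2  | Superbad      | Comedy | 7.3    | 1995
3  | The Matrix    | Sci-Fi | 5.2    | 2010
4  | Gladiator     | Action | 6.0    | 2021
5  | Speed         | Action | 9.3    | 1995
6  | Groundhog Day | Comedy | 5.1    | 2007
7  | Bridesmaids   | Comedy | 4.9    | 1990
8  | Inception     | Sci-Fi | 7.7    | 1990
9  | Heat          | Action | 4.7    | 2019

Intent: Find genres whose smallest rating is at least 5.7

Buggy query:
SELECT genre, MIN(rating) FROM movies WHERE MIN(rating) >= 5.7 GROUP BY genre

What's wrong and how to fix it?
Bug: MIN() in WHERE is a misuse of aggregate

Fix: Use HAVING for the per-group MIN condition

Corrected query:
SELECT genre, MIN(rating) FROM movies GROUP BY genre HAVING MIN(rating) >= 5.7

Result:
(no rows)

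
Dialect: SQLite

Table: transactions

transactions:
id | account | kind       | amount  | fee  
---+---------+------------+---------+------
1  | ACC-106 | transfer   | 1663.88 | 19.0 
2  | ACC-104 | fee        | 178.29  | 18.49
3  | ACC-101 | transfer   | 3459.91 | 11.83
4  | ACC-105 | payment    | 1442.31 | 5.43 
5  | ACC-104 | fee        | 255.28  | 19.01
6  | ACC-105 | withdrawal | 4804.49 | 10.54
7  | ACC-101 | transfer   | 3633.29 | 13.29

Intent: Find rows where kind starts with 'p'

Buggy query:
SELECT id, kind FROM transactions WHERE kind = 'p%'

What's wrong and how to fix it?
Bug: '=' compares the literal string including the % character; pattern matching needs LIKE

Fix: Replace '=' with LIKE so 'p%' is treated as a pattern

Corrected query:
SELECT id, kind FROM transactions WHERE kind LIKE 'p%'

Result:
id | kind   
---+--------
4  | payment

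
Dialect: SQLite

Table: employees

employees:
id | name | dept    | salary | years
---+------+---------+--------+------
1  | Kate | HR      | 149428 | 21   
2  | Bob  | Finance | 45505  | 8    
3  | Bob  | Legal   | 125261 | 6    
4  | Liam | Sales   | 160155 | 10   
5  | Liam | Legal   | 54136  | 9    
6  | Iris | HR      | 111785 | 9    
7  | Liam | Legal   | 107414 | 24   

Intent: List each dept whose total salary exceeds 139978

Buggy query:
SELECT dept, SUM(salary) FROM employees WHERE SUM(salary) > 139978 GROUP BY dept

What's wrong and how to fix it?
Bug: Aggregate functions cannot appear in a WHERE clause

Fix: Use HAVING (which filters groups after aggregation) instead of WHERE

Corrected query:
SELECT dept, SUM(salary) FROM employees GROUP BY dept HAVING SUM(salary) > 139978

Result:
dept  | SUM(salary)
------+------------
HR    | 261213     
Legal | 286811     
Sales | 160155     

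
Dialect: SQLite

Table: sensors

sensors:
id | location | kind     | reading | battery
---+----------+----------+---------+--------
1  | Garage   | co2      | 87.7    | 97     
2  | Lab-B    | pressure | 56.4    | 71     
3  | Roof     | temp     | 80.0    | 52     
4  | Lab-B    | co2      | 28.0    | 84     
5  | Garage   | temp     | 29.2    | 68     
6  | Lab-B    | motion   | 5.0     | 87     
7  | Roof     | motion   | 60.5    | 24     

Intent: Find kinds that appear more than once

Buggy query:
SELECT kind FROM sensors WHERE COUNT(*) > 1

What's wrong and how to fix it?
Bug: WHERE can't reference COUNT(*); aggregates are computed after WHERE

Fix: Group first, then use HAVING for the count condition

Corrected query:
SELECT kind FROM sensors GROUP BY kind HAVING COUNT(*) > 1

Result:
kind  
------
co2   
motion
temp  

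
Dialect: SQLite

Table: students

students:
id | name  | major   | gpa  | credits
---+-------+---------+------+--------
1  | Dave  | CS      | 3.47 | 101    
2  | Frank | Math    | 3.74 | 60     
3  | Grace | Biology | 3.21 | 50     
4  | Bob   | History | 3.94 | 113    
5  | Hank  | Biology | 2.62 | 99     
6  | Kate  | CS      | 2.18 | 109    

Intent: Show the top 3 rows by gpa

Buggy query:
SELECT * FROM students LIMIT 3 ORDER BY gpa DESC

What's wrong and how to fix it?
Bug: LIMIT must come after ORDER BY

Fix: Sort with ORDER BY, then apply LIMIT

Corrected query:
SELECT * FROM students ORDER BY gpa DESC LIMIT 3

Result:
id | name  | major   | gpa  | credits
---+-------+---------+------+--------
4  | Bob   | History | 3.94 | 113    
2  | Frank | Math    | 3.74 | 60     
1  | Dave  | CS      | 3.47 | 101    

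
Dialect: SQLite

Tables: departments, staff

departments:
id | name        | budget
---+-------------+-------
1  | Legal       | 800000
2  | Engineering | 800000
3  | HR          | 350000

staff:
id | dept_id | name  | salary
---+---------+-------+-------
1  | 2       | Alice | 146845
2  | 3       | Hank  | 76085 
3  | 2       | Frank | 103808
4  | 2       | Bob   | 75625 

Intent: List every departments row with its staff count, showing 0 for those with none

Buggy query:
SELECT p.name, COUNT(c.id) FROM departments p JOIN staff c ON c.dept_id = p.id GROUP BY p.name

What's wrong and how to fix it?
Bug: An inner join excludes parents with zero children

Fix: Switch to LEFT JOIN to retain unmatched parent rows

Corrected query:
SELECT p.name, COUNT(c.id) FROM departments p LEFT JOIN staff c ON c.dept_id = p.id GROUP BY p.name

Result:
name        | COUNT(c.id)
------------+------------
Engineering | 3          
HR          | 1          
Legal       | 0          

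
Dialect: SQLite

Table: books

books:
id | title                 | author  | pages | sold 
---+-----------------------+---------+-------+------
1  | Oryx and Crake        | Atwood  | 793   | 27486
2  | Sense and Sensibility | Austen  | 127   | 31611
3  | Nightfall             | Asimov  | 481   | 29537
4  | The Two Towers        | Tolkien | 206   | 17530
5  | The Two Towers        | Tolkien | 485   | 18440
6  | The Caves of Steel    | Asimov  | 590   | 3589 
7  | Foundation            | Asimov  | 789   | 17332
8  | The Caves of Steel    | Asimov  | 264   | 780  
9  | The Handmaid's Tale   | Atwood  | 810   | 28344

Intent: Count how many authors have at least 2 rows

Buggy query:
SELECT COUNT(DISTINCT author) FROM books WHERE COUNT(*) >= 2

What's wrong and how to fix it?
Bug: WHERE filters individual rows, not groups, so a group-level COUNT is invalid there

Fix: Use a subquery that GROUPs and filters with HAVING, then count its rows

Corrected query:
SELECT COUNT(*) FROM (SELECT author FROM books GROUP BY author HAVING COUNT(*) >= 2)

Result:
COUNT(*)
--------
3       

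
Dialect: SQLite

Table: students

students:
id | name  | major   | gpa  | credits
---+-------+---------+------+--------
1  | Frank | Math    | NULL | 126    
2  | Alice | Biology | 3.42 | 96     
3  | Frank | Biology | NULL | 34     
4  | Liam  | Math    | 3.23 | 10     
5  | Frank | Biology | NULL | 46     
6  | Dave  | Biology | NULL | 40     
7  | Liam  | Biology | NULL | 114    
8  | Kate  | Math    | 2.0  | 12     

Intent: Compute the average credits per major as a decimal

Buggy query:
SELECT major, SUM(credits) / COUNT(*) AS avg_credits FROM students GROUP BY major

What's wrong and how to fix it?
Bug: Both operands are integers, so '/' performs integer division and truncates

Fix: Multiply by 1.0 (or CAST to REAL) to force floating-point division

Corrected query:
SELECT major, SUM(credits) * 1.0 / COUNT(*) AS avg_credits FROM students GROUP BY major

Result:
major   | avg_credits
--------+------------
Biology | 66         
Math    | 49.333333  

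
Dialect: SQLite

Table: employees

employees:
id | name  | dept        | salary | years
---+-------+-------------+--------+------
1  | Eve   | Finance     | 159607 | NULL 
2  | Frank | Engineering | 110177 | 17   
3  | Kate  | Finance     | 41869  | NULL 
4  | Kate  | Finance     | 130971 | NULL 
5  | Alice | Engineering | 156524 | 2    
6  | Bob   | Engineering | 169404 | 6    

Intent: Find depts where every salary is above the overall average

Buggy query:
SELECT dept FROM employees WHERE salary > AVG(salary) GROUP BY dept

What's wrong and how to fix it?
Bug: AVG() is an aggregate; it can't sit directly in WHERE

Fix: Compute the overall average in a scalar subquery and compare each group's MIN against it in HAVING

Corrected query:
SELECT dept FROM employees GROUP BY dept HAVING MIN(salary) > (SELECT AVG(salary) FROM employees)

Result:
(no rows)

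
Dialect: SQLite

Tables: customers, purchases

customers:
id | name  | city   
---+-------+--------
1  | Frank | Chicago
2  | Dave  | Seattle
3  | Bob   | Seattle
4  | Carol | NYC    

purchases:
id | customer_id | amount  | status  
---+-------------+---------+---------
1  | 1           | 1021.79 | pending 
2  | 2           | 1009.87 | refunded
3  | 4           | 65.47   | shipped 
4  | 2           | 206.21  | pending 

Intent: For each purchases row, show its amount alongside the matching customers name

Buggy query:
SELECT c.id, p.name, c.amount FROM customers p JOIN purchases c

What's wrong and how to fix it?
Bug: Missing join condition: each purchases row is matched to all customers rows instead of just its own

Fix: Add ON c.customer_id = p.id to the JOIN

Corrected query:
SELECT c.id, p.name, c.amount FROM customers p JOIN purchases c ON c.customer_id = p.id

Result:
id | name  | amount 
---+-------+--------
1  | Frank | 1021.79
2  | Dave  | 1009.87
3  | Carol | 65.47  
4  | Dave  | 206.21 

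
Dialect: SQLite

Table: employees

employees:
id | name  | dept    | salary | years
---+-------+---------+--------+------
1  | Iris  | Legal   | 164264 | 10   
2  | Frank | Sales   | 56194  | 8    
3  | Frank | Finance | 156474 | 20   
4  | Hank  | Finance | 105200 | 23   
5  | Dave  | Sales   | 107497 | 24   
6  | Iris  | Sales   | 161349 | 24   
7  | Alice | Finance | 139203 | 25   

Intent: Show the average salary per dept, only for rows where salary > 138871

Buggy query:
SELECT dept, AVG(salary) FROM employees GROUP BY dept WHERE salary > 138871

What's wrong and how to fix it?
Bug: WHERE cannot follow GROUP BY

Fix: Move the WHERE clause before GROUP BY

Corrected query:
SELECT dept, AVG(salary) FROM employees WHERE salary > 138871 GROUP BY dept

Result:
dept    | AVG(salary)
--------+------------
Finance | 147838.5   
Legal   | 164264     
Sales   | 161349     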